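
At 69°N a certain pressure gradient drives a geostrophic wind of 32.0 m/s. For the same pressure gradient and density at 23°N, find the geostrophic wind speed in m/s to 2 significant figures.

With the same pressure gradient and density, V_g ∝ 1/f ∝ 1/sin φ.
V₂ = V₁ · sin φ₁ / sin φ₂ = 32.0 × sin 69° / sin 23°
V₂ = 32.0 × 0.9336/0.3907 = 76 m/s

76 m/s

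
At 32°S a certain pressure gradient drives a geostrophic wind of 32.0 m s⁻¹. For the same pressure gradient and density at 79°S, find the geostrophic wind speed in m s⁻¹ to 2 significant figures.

17 m s⁻¹

With the same pressure gradient and density, V_g ∝ 1/f ∝ 1/sin φ.
V₂ = V₁ · sin φ₁ / sin φ₂ = 32.0 × sin 32° / sin 79°
V₂ = 32.0 × 0.5299/0.9816 = 17 m s⁻¹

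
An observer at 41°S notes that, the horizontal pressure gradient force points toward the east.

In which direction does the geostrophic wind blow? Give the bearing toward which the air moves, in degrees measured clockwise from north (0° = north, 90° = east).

The pressure-gradient force points toward the east (bearing 090°).
Geostrophic balance: in the Southern Hemisphere the Coriolis force deflects motion to the left, so the geostrophic wind blows 90° to the left of the pressure-gradient force (low pressure on the right).
Rotating 090° by 90° counterclockwise gives 000° — the wind blows toward the north.

000°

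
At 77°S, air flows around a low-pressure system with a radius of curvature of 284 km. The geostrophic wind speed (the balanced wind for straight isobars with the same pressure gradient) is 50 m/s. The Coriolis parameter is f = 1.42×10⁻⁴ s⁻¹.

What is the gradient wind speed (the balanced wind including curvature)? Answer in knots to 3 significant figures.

Around a low, centrifugal force acts outward with Coriolis, so pressure-gradient force balances both:
(1/ρ)|∂P/∂n| = fV + V²/R  →  V² + fR·V − fR·V_g = 0
With fR = 1.42×10⁻⁴ × 284×10³ m = 40.3 m/s:
V = [−fR + √((fR)² + 4 fR V_g)]/2 = [−40.3 + √(40.3² + 4×40.3×50)]/2 = 29.1 m/s
Subgeostrophic (V < V_g = 50 m/s), as expected around a low.
Converting: 29.1 m/s × 1.944 = 56.5 knots

56.5 knots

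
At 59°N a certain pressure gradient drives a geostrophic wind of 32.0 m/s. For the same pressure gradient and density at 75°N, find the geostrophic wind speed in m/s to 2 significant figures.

With the same pressure gradient and density, V_g ∝ 1/f ∝ 1/sin φ.
V₂ = V₁ · sin φ₁ / sin φ₂ = 32.0 × sin 59° / sin 75°
V₂ = 32.0 × 0.8572/0.9659 = 28 m/s

28 m/s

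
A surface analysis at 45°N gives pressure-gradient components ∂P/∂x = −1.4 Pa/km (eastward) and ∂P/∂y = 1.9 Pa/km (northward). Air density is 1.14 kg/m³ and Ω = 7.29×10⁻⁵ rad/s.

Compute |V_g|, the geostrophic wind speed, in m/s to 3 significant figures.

Coriolis parameter at 45°N:
f = 2Ω sin φ = 2 × 7.29×10⁻⁵ × sin 45° = 1.03×10⁻⁴ s⁻¹
Component geostrophic relations (x east, y north):
u_g = −(1/(fρ)) ∂P/∂y,  v_g = (1/(fρ)) ∂P/∂x
u_g = −(1.9×10⁻³)/(1.03×10⁻⁴ × 1.14) = −16.2 m/s;  v_g = (−1.4×10⁻³)/(1.03×10⁻⁴ × 1.14) = −11.9 m/s
|V_g| = √(u_g² + v_g²) = 20.1 m/s

20.1 m/s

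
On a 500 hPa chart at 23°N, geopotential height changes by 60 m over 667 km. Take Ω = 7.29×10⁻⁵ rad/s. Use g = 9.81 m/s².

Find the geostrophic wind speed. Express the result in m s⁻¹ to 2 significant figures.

Coriolis parameter at 23°N:
f = 2Ω sin φ = 2 × 7.29×10⁻⁵ × sin 23° = 5.70×10⁻⁵ s⁻¹
Height gradient: |∂Z/∂n| = 60 m / 667000 m = 9.00×10⁻⁵
On a pressure surface, geostrophic balance gives V_g = (g/f)|∂Z/∂n|:
V_g = 9.81 × 9.00×10⁻⁵ / 5.70×10⁻⁵ = 15.5 m/s

15 m s⁻¹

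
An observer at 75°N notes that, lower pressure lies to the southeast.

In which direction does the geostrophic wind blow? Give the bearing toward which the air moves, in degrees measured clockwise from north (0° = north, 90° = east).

The pressure-gradient force points toward the southeast (bearing 135°).
Geostrophic balance: in the Northern Hemisphere the Coriolis force deflects motion to the right, so the geostrophic wind blows 90° to the right of the pressure-gradient force (low pressure on the left).
Rotating 135° by 90° clockwise gives 225° — the wind blows toward the southwest.

225°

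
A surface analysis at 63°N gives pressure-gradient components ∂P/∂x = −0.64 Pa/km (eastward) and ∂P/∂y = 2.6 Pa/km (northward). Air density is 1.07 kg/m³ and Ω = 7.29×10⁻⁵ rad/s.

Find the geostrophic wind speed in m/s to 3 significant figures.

Coriolis parameter at 63°N:
f = 2Ω sin φ = 2 × 7.29×10⁻⁵ × sin 63° = 1.30×10⁻⁴ s⁻¹
Component geostrophic relations (x east, y north):
u_g = −(1/(fρ)) ∂P/∂y,  v_g = (1/(fρ)) ∂P/∂x
u_g = −(2.6×10⁻³)/(1.30×10⁻⁴ × 1.07) = −18.7 m/s;  v_g = (−0.64×10⁻³)/(1.30×10⁻⁴ × 1.07) = −4.60 m/s
|V_g| = √(u_g² + v_g²) = 19.3 m/s

19.3 m/s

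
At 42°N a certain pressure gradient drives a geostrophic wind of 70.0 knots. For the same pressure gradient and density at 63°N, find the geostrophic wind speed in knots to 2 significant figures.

53 knots

With the same pressure gradient and density, V_g ∝ 1/f ∝ 1/sin φ.
V₂ = V₁ · sin φ₁ / sin φ₂ = 70.0 × sin 42° / sin 63°
V₂ = 70.0 × 0.6691/0.8910 = 53 knots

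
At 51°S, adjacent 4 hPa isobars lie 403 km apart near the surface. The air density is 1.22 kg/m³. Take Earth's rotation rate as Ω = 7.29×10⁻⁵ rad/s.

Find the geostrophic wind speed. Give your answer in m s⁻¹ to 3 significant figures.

7.18 m s⁻¹

Coriolis parameter at 51°S:
f = 2Ω sin φ = 2 × 7.29×10⁻⁵ × sin 51° = 1.13×10⁻⁴ s⁻¹
Pressure gradient: |∂P/∂n| = 400 Pa / 403000 m = 9.93×10⁻⁴ Pa/m
Geostrophic balance (pressure-gradient force = Coriolis force):
V_g = (1/(fρ)) |∂P/∂n| = 9.93×10⁻⁴ / (1.13×10⁻⁴ × 1.22) = 7.18 m/s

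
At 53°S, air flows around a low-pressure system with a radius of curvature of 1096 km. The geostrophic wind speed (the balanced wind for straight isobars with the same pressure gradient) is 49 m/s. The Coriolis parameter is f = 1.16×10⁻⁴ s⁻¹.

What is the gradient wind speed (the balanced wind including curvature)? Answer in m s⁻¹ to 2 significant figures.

38 m s⁻¹

Around a low, centrifugal force acts outward with Coriolis, so pressure-gradient force balances both:
(1/ρ)|∂P/∂n| = fV + V²/R  →  V² + fR·V − fR·V_g = 0
With fR = 1.16×10⁻⁴ × 1096×10³ m = 127 m/s:
V = [−fR + √((fR)² + 4 fR V_g)]/2 = [−127 + √(127² + 4×127×49)]/2 = 37.8 m/s
Subgeostrophic (V < V_g = 49 m/s), as expected around a low.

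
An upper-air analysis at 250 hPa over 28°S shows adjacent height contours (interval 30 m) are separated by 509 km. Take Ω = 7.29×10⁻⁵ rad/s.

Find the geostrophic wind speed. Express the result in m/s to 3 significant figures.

8.45 m/s

Coriolis parameter at 28°S:
f = 2Ω sin φ = 2 × 7.29×10⁻⁵ × sin 28° = 6.84×10⁻⁵ s⁻¹
Height gradient: |∂Z/∂n| = 30 m / 509000 m = 5.89×10⁻⁵
On a pressure surface, geostrophic balance gives V_g = (g/f)|∂Z/∂n|:
V_g = 9.81 × 5.89×10⁻⁵ / 6.84×10⁻⁵ = 8.45 m/s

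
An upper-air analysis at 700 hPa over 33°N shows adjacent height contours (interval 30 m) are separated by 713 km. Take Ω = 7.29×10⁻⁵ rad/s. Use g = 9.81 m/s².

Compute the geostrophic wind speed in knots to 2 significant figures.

Coriolis parameter at 33°N:
f = 2Ω sin φ = 2 × 7.29×10⁻⁵ × sin 33° = 7.94×10⁻⁵ s⁻¹
Height gradient: |∂Z/∂n| = 30 m / 713000 m = 4.21×10⁻⁵
On a pressure surface, geostrophic balance gives V_g = (g/f)|∂Z/∂n|:
V_g = 9.81 × 4.21×10⁻⁵ / 7.94×10⁻⁵ = 5.20 m/s
Converting: 5.20 m/s × 1.944 = 10 knots

10 knots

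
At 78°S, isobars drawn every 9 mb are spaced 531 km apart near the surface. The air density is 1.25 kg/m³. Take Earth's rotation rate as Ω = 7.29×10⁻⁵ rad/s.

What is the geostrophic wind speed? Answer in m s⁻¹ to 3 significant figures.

Coriolis parameter at 78°S:
f = 2Ω sin φ = 2 × 7.29×10⁻⁵ × sin 78° = 1.43×10⁻⁴ s⁻¹
Pressure gradient: |∂P/∂n| = 900 Pa / 531000 m = 1.69×10⁻³ Pa/m
Geostrophic balance (pressure-gradient force = Coriolis force):
V_g = (1/(fρ)) |∂P/∂n| = 1.69×10⁻³ / (1.43×10⁻⁴ × 1.25) = 9.51 m/s

9.51 m s⁻¹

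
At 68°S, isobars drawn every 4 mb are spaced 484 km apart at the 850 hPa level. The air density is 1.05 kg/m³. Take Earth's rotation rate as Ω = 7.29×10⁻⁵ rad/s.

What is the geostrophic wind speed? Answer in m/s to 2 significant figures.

5.8 m/s

Coriolis parameter at 68°S:
f = 2Ω sin φ = 2 × 7.29×10⁻⁵ × sin 68° = 1.35×10⁻⁴ s⁻¹
Pressure gradient: |∂P/∂n| = 400 Pa / 484000 m = 8.26×10⁻⁴ Pa/m
Geostrophic balance (pressure-gradient force = Coriolis force):
V_g = (1/(fρ)) |∂P/∂n| = 8.26×10⁻⁴ / (1.35×10⁻⁴ × 1.05) = 5.82 m/s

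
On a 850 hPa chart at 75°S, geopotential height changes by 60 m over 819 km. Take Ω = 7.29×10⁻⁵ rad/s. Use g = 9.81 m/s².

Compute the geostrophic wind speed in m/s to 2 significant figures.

Coriolis parameter at 75°S:
f = 2Ω sin φ = 2 × 7.29×10⁻⁵ × sin 75° = 1.41×10⁻⁴ s⁻¹
Height gradient: |∂Z/∂n| = 60 m / 819000 m = 7.33×10⁻⁵
On a pressure surface, geostrophic balance gives V_g = (g/f)|∂Z/∂n|:
V_g = 9.81 × 7.33×10⁻⁵ / 1.41×10⁻⁴ = 5.10 m/s

5.1 m/s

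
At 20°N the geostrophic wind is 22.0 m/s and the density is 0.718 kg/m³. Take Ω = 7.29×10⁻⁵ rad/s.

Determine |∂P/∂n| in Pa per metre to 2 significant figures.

7.9×10⁻⁴ Pa/m

Coriolis parameter at 20°N:
f = 2Ω sin φ = 2 × 7.29×10⁻⁵ × sin 20° = 4.99×10⁻⁵ s⁻¹
Geostrophic balance rearranged: |∂P/∂n| = f ρ V_g
|∂P/∂n| = 4.99×10⁻⁵ × 0.718 × 22.0 = 7.88×10⁻⁴ Pa/m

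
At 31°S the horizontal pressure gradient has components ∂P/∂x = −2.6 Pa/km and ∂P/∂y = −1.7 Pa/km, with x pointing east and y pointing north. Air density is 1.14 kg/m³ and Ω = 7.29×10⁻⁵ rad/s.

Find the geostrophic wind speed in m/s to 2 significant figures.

Coriolis parameter at 31°S:
f = 2Ω sin φ = 2 × 7.29×10⁻⁵ × sin 31° = 7.51×10⁻⁵ s⁻¹
In the Southern Hemisphere f is negative: f = −7.51×10⁻⁵ s⁻¹.
Component geostrophic relations (x east, y north):
u_g = −(1/(fρ)) ∂P/∂y,  v_g = (1/(fρ)) ∂P/∂x
u_g = −(−1.7×10⁻³)/(−7.51×10⁻⁵ × 1.14) = −19.9 m/s;  v_g = (−2.6×10⁻³)/(−7.51×10⁻⁵ × 1.14) = 30.4 m/s
|V_g| = √(u_g² + v_g²) = 36.3 m/s

36 m/s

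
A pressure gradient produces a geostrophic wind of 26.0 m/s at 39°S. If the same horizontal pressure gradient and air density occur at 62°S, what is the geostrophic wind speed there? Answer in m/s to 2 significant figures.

19 m/s

With the same pressure gradient and density, V_g ∝ 1/f ∝ 1/sin φ.
V₂ = V₁ · sin φ₁ / sin φ₂ = 26.0 × sin 39° / sin 62°
V₂ = 26.0 × 0.6293/0.8829 = 19 m/s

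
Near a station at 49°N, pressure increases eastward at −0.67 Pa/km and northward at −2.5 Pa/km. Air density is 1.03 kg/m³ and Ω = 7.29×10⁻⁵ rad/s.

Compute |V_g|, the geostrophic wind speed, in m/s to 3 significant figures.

Coriolis parameter at 49°N:
f = 2Ω sin φ = 2 × 7.29×10⁻⁵ × sin 49° = 1.10×10⁻⁴ s⁻¹
Component geostrophic relations (x east, y north):
u_g = −(1/(fρ)) ∂P/∂y,  v_g = (1/(fρ)) ∂P/∂x
u_g = −(−2.5×10⁻³)/(1.10×10⁻⁴ × 1.03) = 22.1 m/s;  v_g = (−0.67×10⁻³)/(1.10×10⁻⁴ × 1.03) = −5.91 m/s
|V_g| = √(u_g² + v_g²) = 22.8 m/s

22.8 m/s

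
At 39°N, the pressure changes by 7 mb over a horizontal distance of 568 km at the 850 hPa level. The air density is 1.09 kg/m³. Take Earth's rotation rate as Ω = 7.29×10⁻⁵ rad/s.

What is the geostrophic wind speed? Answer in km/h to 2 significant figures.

Coriolis parameter at 39°N:
f = 2Ω sin φ = 2 × 7.29×10⁻⁵ × sin 39° = 9.18×10⁻⁵ s⁻¹
Pressure gradient: |∂P/∂n| = 700 Pa / 568000 m = 1.23×10⁻³ Pa/m
Geostrophic balance (pressure-gradient force = Coriolis force):
V_g = (1/(fρ)) |∂P/∂n| = 1.23×10⁻³ / (9.18×10⁻⁵ × 1.09) = 12.3 m/s
Converting: 12.3 m/s × 3.6 = 44 km/h

44 km/h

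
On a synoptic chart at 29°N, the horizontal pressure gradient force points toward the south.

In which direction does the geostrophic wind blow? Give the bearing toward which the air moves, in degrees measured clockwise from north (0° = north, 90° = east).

The pressure-gradient force points toward the south (bearing 180°).
Geostrophic balance: in the Northern Hemisphere the Coriolis force deflects motion to the right, so the geostrophic wind blows 90° to the right of the pressure-gradient force (low pressure on the left).
Rotating 180° by 90° clockwise gives 270° — the wind blows toward the west.

270°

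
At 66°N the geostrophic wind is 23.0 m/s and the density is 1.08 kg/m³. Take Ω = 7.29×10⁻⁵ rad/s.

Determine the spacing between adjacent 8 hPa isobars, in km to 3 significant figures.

242 km

Coriolis parameter at 66°N:
f = 2Ω sin φ = 2 × 7.29×10⁻⁵ × sin 66° = 1.33×10⁻⁴ s⁻¹
Geostrophic balance rearranged: |∂P/∂n| = f ρ V_g
|∂P/∂n| = 1.33×10⁻⁴ × 1.08 × 23.0 = 3.31×10⁻³ Pa/m
Isobar spacing: Δn = ΔP/|∂P/∂n| = 800 Pa / 3.31×10⁻³ Pa/m = 241797 m ≈ 242 km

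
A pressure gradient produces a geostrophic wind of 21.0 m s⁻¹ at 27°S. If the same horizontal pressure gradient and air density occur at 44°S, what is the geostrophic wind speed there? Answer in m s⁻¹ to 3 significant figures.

13.7 m s⁻¹

With the same pressure gradient and density, V_g ∝ 1/f ∝ 1/sin φ.
V₂ = V₁ · sin φ₁ / sin φ₂ = 21.0 × sin 27° / sin 44°
V₂ = 21.0 × 0.4540/0.6947 = 13.7 m s⁻¹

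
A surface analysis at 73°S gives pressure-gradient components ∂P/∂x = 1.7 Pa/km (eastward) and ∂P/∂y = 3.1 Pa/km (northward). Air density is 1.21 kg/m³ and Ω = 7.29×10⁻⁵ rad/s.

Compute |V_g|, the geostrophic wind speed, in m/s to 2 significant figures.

21 m/s

Coriolis parameter at 73°S:
f = 2Ω sin φ = 2 × 7.29×10⁻⁵ × sin 73° = 1.39×10⁻⁴ s⁻¹
In the Southern Hemisphere f is negative: f = −1.39×10⁻⁴ s⁻¹.
Component geostrophic relations (x east, y north):
u_g = −(1/(fρ)) ∂P/∂y,  v_g = (1/(fρ)) ∂P/∂x
u_g = −(3.1×10⁻³)/(−1.39×10⁻⁴ × 1.21) = 18.4 m/s;  v_g = (1.7×10⁻³)/(−1.39×10⁻⁴ × 1.21) = −10.1 m/s
|V_g| = √(u_g² + v_g²) = 21.0 m/s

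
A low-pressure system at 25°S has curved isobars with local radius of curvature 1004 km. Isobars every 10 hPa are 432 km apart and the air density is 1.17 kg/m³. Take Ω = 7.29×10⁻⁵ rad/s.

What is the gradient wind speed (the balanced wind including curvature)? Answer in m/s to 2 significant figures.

23 m/s

Coriolis parameter at 25°S:
f = 2Ω sin φ = 2 × 7.29×10⁻⁵ × sin 25° = 6.16×10⁻⁵ s⁻¹
Pressure gradient: |∂P/∂n| = 1000 Pa / 432000 m = 2.31×10⁻³ Pa/m
Geostrophic speed: V_g = |∂P/∂n|/(fρ) = 2.31×10⁻³/(6.16×10⁻⁵ × 1.17) = 32.1 m/s
Around a low, centrifugal force acts outward with Coriolis, so pressure-gradient force balances both:
(1/ρ)|∂P/∂n| = fV + V²/R  →  V² + fR·V − fR·V_g = 0
With fR = 6.16×10⁻⁵ × 1004×10³ m = 61.9 m/s:
V = [−fR + √((fR)² + 4 fR V_g)]/2 = [−61.9 + √(61.9² + 4×61.9×32.1)]/2 = 23.3 m/s
Subgeostrophic (V < V_g = 32.1 m/s), as expected around a low.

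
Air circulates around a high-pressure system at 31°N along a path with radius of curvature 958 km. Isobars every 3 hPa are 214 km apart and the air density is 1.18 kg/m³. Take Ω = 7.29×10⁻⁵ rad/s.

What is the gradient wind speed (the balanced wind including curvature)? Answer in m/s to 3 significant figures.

Coriolis parameter at 31°N:
f = 2Ω sin φ = 2 × 7.29×10⁻⁵ × sin 31° = 7.51×10⁻⁵ s⁻¹
Pressure gradient: |∂P/∂n| = 300 Pa / 214000 m = 1.40×10⁻³ Pa/m
Geostrophic speed: V_g = |∂P/∂n|/(fρ) = 1.40×10⁻³/(7.51×10⁻⁵ × 1.18) = 15.8 m/s
Around a high, pressure-gradient force acts outward with centrifugal, so Coriolis balances both:
fV = (1/ρ)|∂P/∂n| + V²/R  →  V² − fR·V + fR·V_g = 0
With fR = 7.51×10⁻⁵ × 958×10³ m = 71.9 m/s:
V = [fR − √((fR)² − 4 fR V_g)]/2 = [71.9 − √(71.9² − 4×71.9×15.8)]/2 = 23.5 m/s
Supergeostrophic (V > V_g = 15.8 m/s), as expected around a high.

23.5 m/s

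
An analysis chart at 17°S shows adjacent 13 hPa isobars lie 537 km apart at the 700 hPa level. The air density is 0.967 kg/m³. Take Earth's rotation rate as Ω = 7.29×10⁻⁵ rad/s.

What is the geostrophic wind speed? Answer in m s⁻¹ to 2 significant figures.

Coriolis parameter at 17°S:
f = 2Ω sin φ = 2 × 7.29×10⁻⁵ × sin 17° = 4.26×10⁻⁵ s⁻¹
Pressure gradient: |∂P/∂n| = 1300 Pa / 537000 m = 2.42×10⁻³ Pa/m
Geostrophic balance (pressure-gradient force = Coriolis force):
V_g = (1/(fρ)) |∂P/∂n| = 2.42×10⁻³ / (4.26×10⁻⁵ × 0.967) = 58.7 m/s

59 m s⁻¹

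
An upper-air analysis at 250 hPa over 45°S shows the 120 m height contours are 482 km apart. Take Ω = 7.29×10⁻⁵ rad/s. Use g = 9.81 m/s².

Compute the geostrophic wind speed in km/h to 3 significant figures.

85.3 km/h

Coriolis parameter at 45°S:
f = 2Ω sin φ = 2 × 7.29×10⁻⁵ × sin 45° = 1.03×10⁻⁴ s⁻¹
Height gradient: |∂Z/∂n| = 120 m / 482000 m = 2.49×10⁻⁴
On a pressure surface, geostrophic balance gives V_g = (g/f)|∂Z/∂n|:
V_g = 9.81 × 2.49×10⁻⁴ / 1.03×10⁻⁴ = 23.7 m/s
Converting: 23.7 m/s × 3.6 = 85.3 km/h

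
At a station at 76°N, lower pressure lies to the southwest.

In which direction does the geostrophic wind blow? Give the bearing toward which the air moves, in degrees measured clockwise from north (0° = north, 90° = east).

315°

The pressure-gradient force points toward the southwest (bearing 225°).
Geostrophic balance: in the Northern Hemisphere the Coriolis force deflects motion to the right, so the geostrophic wind blows 90° to the right of the pressure-gradient force (low pressure on the left).
Rotating 225° by 90° clockwise gives 315° — the wind blows toward the northwest.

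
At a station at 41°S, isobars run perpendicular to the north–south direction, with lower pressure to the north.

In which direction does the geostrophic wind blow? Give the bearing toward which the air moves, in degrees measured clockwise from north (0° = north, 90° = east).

270°

The pressure-gradient force points toward the north (bearing 000°).
Geostrophic balance: in the Southern Hemisphere the Coriolis force deflects motion to the left, so the geostrophic wind blows 90° to the left of the pressure-gradient force (low pressure on the right).
Rotating 000° by 90° counterclockwise gives 270° — the wind blows toward the west.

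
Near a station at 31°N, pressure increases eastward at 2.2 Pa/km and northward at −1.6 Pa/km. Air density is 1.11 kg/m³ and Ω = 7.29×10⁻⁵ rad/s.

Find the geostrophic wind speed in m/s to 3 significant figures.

Coriolis parameter at 31°N:
f = 2Ω sin φ = 2 × 7.29×10⁻⁵ × sin 31° = 7.51×10⁻⁵ s⁻¹
Component geostrophic relations (x east, y north):
u_g = −(1/(fρ)) ∂P/∂y,  v_g = (1/(fρ)) ∂P/∂x
u_g = −(−1.6×10⁻³)/(7.51×10⁻⁵ × 1.11) = 19.2 m/s;  v_g = (2.2×10⁻³)/(7.51×10⁻⁵ × 1.11) = 26.4 m/s
|V_g| = √(u_g² + v_g²) = 32.6 m/s

32.6 m/s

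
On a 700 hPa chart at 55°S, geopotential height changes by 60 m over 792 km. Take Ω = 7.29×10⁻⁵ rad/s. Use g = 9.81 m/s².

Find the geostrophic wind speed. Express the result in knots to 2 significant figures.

Coriolis parameter at 55°S:
f = 2Ω sin φ = 2 × 7.29×10⁻⁵ × sin 55° = 1.19×10⁻⁴ s⁻¹
Height gradient: |∂Z/∂n| = 60 m / 792000 m = 7.58×10⁻⁵
On a pressure surface, geostrophic balance gives V_g = (g/f)|∂Z/∂n|:
V_g = 9.81 × 7.58×10⁻⁵ / 1.19×10⁻⁴ = 6.22 m/s
Converting: 6.22 m/s × 1.944 = 12 knots

12 knots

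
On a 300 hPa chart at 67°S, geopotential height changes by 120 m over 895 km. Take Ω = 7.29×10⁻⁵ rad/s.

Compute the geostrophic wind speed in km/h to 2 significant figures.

35 km/h

Coriolis parameter at 67°S:
f = 2Ω sin φ = 2 × 7.29×10⁻⁵ × sin 67° = 1.34×10⁻⁴ s⁻¹
Height gradient: |∂Z/∂n| = 120 m / 895000 m = 1.34×10⁻⁴
On a pressure surface, geostrophic balance gives V_g = (g/f)|∂Z/∂n|:
V_g = 9.81 × 1.34×10⁻⁴ / 1.34×10⁻⁴ = 9.80 m/s
Converting: 9.80 m/s × 3.6 = 35 km/h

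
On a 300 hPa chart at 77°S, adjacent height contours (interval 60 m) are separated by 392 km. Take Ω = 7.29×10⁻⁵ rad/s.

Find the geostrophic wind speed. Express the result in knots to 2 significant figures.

Coriolis parameter at 77°S:
f = 2Ω sin φ = 2 × 7.29×10⁻⁵ × sin 77° = 1.42×10⁻⁴ s⁻¹
Height gradient: |∂Z/∂n| = 60 m / 392000 m = 1.53×10⁻⁴
On a pressure surface, geostrophic balance gives V_g = (g/f)|∂Z/∂n|:
V_g = 9.81 × 1.53×10⁻⁴ / 1.42×10⁻⁴ = 10.6 m/s
Converting: 10.6 m/s × 1.944 = 21 knots

21 knots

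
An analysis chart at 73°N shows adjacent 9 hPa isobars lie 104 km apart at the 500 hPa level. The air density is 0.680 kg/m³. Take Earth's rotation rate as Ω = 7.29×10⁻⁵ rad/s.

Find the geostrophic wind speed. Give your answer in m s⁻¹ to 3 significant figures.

91.3 m s⁻¹

Coriolis parameter at 73°N:
f = 2Ω sin φ = 2 × 7.29×10⁻⁵ × sin 73° = 1.39×10⁻⁴ s⁻¹
Pressure gradient: |∂P/∂n| = 900 Pa / 104000 m = 8.65×10⁻³ Pa/m
Geostrophic balance (pressure-gradient force = Coriolis force):
V_g = (1/(fρ)) |∂P/∂n| = 8.65×10⁻³ / (1.39×10⁻⁴ × 0.680) = 91.3 m/s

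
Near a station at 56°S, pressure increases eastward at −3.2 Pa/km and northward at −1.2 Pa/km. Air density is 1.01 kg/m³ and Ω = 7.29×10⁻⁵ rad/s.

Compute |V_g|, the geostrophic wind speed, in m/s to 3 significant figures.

Coriolis parameter at 56°S:
f = 2Ω sin φ = 2 × 7.29×10⁻⁵ × sin 56° = 1.21×10⁻⁴ s⁻¹
In the Southern Hemisphere f is negative: f = −1.21×10⁻⁴ s⁻¹.
Component geostrophic relations (x east, y north):
u_g = −(1/(fρ)) ∂P/∂y,  v_g = (1/(fρ)) ∂P/∂x
u_g = −(−1.2×10⁻³)/(−1.21×10⁻⁴ × 1.01) = −9.83 m/s;  v_g = (−3.2×10⁻³)/(−1.21×10⁻⁴ × 1.01) = 26.2 m/s
|V_g| = √(u_g² + v_g²) = 28.0 m/s

28.0 m/s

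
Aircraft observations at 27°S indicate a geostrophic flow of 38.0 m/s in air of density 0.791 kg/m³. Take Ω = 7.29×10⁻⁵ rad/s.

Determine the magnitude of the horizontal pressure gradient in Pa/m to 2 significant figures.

2.0×10⁻³ Pa/m

Coriolis parameter at 27°S:
f = 2Ω sin φ = 2 × 7.29×10⁻⁵ × sin 27° = 6.62×10⁻⁵ s⁻¹
Geostrophic balance rearranged: |∂P/∂n| = f ρ V_g
|∂P/∂n| = 6.62×10⁻⁵ × 0.791 × 38.0 = 1.99×10⁻³ Pa/m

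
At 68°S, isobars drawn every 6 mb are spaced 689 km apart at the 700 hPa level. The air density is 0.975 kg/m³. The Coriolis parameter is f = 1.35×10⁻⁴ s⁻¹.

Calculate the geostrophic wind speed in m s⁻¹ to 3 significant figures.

6.62 m s⁻¹

Pressure gradient: |∂P/∂n| = 600 Pa / 689000 m = 8.71×10⁻⁴ Pa/m
Geostrophic balance (pressure-gradient force = Coriolis force):
V_g = (1/(fρ)) |∂P/∂n| = 8.71×10⁻⁴ / (1.35×10⁻⁴ × 0.975) = 6.62 m/s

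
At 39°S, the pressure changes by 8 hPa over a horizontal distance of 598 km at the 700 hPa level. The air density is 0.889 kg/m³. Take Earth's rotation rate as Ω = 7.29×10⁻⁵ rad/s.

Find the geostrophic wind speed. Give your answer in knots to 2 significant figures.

32 knots

Coriolis parameter at 39°S:
f = 2Ω sin φ = 2 × 7.29×10⁻⁵ × sin 39° = 9.18×10⁻⁵ s⁻¹
Pressure gradient: |∂P/∂n| = 800 Pa / 598000 m = 1.34×10⁻³ Pa/m
Geostrophic balance (pressure-gradient force = Coriolis force):
V_g = (1/(fρ)) |∂P/∂n| = 1.34×10⁻³ / (9.18×10⁻⁵ × 0.889) = 16.4 m/s
Converting: 16.4 m/s × 1.944 = 32 knots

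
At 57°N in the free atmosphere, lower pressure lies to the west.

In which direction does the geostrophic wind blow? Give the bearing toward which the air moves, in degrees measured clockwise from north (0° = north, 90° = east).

000°

The pressure-gradient force points toward the west (bearing 270°).
Geostrophic balance: in the Northern Hemisphere the Coriolis force deflects motion to the right, so the geostrophic wind blows 90° to the right of the pressure-gradient force (low pressure on the left).
Rotating 270° by 90° clockwise gives 000° — the wind blows toward the north.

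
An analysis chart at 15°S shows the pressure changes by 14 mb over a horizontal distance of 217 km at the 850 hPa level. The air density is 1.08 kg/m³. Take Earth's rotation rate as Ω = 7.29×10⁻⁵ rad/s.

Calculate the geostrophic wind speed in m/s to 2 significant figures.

Coriolis parameter at 15°S:
f = 2Ω sin φ = 2 × 7.29×10⁻⁵ × sin 15° = 3.77×10⁻⁵ s⁻¹
Pressure gradient: |∂P/∂n| = 1400 Pa / 217000 m = 6.45×10⁻³ Pa/m
Geostrophic balance (pressure-gradient force = Coriolis force):
V_g = (1/(fρ)) |∂P/∂n| = 6.45×10⁻³ / (3.77×10⁻⁵ × 1.08) = 158 m/s

160 m/s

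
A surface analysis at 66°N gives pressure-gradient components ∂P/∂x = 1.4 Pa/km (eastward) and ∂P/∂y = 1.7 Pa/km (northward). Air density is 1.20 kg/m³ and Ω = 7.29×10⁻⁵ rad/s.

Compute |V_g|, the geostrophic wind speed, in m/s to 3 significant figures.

Coriolis parameter at 66°N:
f = 2Ω sin φ = 2 × 7.29×10⁻⁵ × sin 66° = 1.33×10⁻⁴ s⁻¹
Component geostrophic relations (x east, y north):
u_g = −(1/(fρ)) ∂P/∂y,  v_g = (1/(fρ)) ∂P/∂x
u_g = −(1.7×10⁻³)/(1.33×10⁻⁴ × 1.20) = −10.6 m/s;  v_g = (1.4×10⁻³)/(1.33×10⁻⁴ × 1.20) = 8.76 m/s
|V_g| = √(u_g² + v_g²) = 13.8 m/s

13.8 m/s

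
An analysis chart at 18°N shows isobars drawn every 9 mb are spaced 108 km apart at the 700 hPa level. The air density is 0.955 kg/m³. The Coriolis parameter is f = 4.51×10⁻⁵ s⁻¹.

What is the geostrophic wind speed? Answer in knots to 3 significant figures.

376 knots

Pressure gradient: |∂P/∂n| = 900 Pa / 108000 m = 8.33×10⁻³ Pa/m
Geostrophic balance (pressure-gradient force = Coriolis force):
V_g = (1/(fρ)) |∂P/∂n| = 8.33×10⁻³ / (4.51×10⁻⁵ × 0.955) = 193 m/s
Converting: 193 m/s × 1.944 = 376 knots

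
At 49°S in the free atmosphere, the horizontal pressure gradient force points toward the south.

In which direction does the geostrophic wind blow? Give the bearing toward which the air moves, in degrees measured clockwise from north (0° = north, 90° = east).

The pressure-gradient force points toward the south (bearing 180°).
Geostrophic balance: in the Southern Hemisphere the Coriolis force deflects motion to the left, so the geostrophic wind blows 90° to the left of the pressure-gradient force (low pressure on the right).
Rotating 180° by 90° counterclockwise gives 090° — the wind blows toward the east.

090°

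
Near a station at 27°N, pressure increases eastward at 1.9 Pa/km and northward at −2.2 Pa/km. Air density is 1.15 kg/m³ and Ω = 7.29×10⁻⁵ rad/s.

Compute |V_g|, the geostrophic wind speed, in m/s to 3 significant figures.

Coriolis parameter at 27°N:
f = 2Ω sin φ = 2 × 7.29×10⁻⁵ × sin 27° = 6.62×10⁻⁵ s⁻¹
Component geostrophic relations (x east, y north):
u_g = −(1/(fρ)) ∂P/∂y,  v_g = (1/(fρ)) ∂P/∂x
u_g = −(−2.2×10⁻³)/(6.62×10⁻⁵ × 1.15) = 28.9 m/s;  v_g = (1.9×10⁻³)/(6.62×10⁻⁵ × 1.15) = 25.0 m/s
|V_g| = √(u_g² + v_g²) = 38.2 m/s

38.2 m/s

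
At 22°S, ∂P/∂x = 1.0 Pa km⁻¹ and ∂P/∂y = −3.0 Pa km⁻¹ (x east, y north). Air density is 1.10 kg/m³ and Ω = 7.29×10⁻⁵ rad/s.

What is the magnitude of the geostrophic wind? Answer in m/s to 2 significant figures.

Coriolis parameter at 22°S:
f = 2Ω sin φ = 2 × 7.29×10⁻⁵ × sin 22° = 5.46×10⁻⁵ s⁻¹
In the Southern Hemisphere f is negative: f = −5.46×10⁻⁵ s⁻¹.
Component geostrophic relations (x east, y north):
u_g = −(1/(fρ)) ∂P/∂y,  v_g = (1/(fρ)) ∂P/∂x
u_g = −(−3.0×10⁻³)/(−5.46×10⁻⁵ × 1.10) = −49.9 m/s;  v_g = (1.0×10⁻³)/(−5.46×10⁻⁵ × 1.10) = −16.6 m/s
|V_g| = √(u_g² + v_g²) = 52.6 m/s

53 m/s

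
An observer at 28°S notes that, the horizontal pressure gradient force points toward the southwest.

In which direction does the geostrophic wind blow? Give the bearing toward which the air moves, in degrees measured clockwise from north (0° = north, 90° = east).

135°

The pressure-gradient force points toward the southwest (bearing 225°).
Geostrophic balance: in the Southern Hemisphere the Coriolis force deflects motion to the left, so the geostrophic wind blows 90° to the left of the pressure-gradient force (low pressure on the right).
Rotating 225° by 90° counterclockwise gives 135° — the wind blows toward the southeast.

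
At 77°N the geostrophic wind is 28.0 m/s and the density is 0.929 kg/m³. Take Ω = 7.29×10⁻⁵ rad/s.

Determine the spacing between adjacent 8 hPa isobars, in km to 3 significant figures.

Coriolis parameter at 77°N:
f = 2Ω sin φ = 2 × 7.29×10⁻⁵ × sin 77° = 1.42×10⁻⁴ s⁻¹
Geostrophic balance rearranged: |∂P/∂n| = f ρ V_g
|∂P/∂n| = 1.42×10⁻⁴ × 0.929 × 28.0 = 3.70×10⁻³ Pa/m
Isobar spacing: Δn = ΔP/|∂P/∂n| = 800 Pa / 3.70×10⁻³ Pa/m = 216488 m ≈ 216 km

216 km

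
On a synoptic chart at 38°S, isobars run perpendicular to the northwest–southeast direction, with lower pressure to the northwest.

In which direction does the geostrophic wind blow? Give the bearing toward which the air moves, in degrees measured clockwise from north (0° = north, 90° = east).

225°

The pressure-gradient force points toward the northwest (bearing 315°).
Geostrophic balance: in the Southern Hemisphere the Coriolis force deflects motion to the left, so the geostrophic wind blows 90° to the left of the pressure-gradient force (low pressure on the right).
Rotating 315° by 90° counterclockwise gives 225° — the wind blows toward the southwest.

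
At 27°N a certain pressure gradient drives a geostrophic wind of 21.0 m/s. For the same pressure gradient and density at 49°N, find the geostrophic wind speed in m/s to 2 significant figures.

13 m/s

With the same pressure gradient and density, V_g ∝ 1/f ∝ 1/sin φ.
V₂ = V₁ · sin φ₁ / sin φ₂ = 21.0 × sin 27° / sin 49°
V₂ = 21.0 × 0.4540/0.7547 = 13 m/s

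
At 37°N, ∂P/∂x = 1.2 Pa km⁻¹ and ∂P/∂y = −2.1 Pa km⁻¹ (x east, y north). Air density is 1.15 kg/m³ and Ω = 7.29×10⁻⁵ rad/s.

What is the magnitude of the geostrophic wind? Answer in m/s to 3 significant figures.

24.0 m/s

Coriolis parameter at 37°N:
f = 2Ω sin φ = 2 × 7.29×10⁻⁵ × sin 37° = 8.77×10⁻⁵ s⁻¹
Component geostrophic relations (x east, y north):
u_g = −(1/(fρ)) ∂P/∂y,  v_g = (1/(fρ)) ∂P/∂x
u_g = −(−2.1×10⁻³)/(8.77×10⁻⁵ × 1.15) = 20.8 m/s;  v_g = (1.2×10⁻³)/(8.77×10⁻⁵ × 1.15) = 11.9 m/s
|V_g| = √(u_g² + v_g²) = 24.0 m/s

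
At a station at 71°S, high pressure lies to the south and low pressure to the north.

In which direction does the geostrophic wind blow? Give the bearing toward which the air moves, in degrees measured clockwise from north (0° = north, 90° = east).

The pressure-gradient force points toward the north (bearing 000°).
Geostrophic balance: in the Southern Hemisphere the Coriolis force deflects motion to the left, so the geostrophic wind blows 90° to the left of the pressure-gradient force (low pressure on the right).
Rotating 000° by 90° counterclockwise gives 270° — the wind blows toward the west.

270°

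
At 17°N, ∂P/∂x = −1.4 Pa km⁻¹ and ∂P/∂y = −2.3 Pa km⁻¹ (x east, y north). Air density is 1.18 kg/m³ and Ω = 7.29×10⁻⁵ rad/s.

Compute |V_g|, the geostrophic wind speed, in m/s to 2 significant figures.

54 m/s

Coriolis parameter at 17°N:
f = 2Ω sin φ = 2 × 7.29×10⁻⁵ × sin 17° = 4.26×10⁻⁵ s⁻¹
Component geostrophic relations (x east, y north):
u_g = −(1/(fρ)) ∂P/∂y,  v_g = (1/(fρ)) ∂P/∂x
u_g = −(−2.3×10⁻³)/(4.26×10⁻⁵ × 1.18) = 45.7 m/s;  v_g = (−1.4×10⁻³)/(4.26×10⁻⁵ × 1.18) = −27.8 m/s
|V_g| = √(u_g² + v_g²) = 53.5 m/s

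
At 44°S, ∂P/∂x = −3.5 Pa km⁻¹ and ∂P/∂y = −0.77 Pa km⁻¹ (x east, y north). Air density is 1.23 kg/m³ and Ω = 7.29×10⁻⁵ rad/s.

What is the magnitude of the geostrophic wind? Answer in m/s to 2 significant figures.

Coriolis parameter at 44°S:
f = 2Ω sin φ = 2 × 7.29×10⁻⁵ × sin 44° = 1.01×10⁻⁴ s⁻¹
In the Southern Hemisphere f is negative: f = −1.01×10⁻⁴ s⁻¹.
Component geostrophic relations (x east, y north):
u_g = −(1/(fρ)) ∂P/∂y,  v_g = (1/(fρ)) ∂P/∂x
u_g = −(−0.77×10⁻³)/(−1.01×10⁻⁴ × 1.23) = −6.18 m/s;  v_g = (−3.5×10⁻³)/(−1.01×10⁻⁴ × 1.23) = 28.1 m/s
|V_g| = √(u_g² + v_g²) = 28.8 m/s

29 m/s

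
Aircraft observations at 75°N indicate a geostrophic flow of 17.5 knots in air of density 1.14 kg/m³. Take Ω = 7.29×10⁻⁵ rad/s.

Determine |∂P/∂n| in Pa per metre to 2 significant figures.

1.4×10⁻³ Pa/m

Coriolis parameter at 75°N:
f = 2Ω sin φ = 2 × 7.29×10⁻⁵ × sin 75° = 1.41×10⁻⁴ s⁻¹
Wind speed in SI: 17.5 knots = 9.00 m/s
Geostrophic balance rearranged: |∂P/∂n| = f ρ V_g
|∂P/∂n| = 1.41×10⁻⁴ × 1.14 × 9.00 = 1.45×10⁻³ Pa/m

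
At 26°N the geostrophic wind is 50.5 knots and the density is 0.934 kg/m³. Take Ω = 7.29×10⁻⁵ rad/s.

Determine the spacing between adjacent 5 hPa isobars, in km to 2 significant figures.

320 km

Coriolis parameter at 26°N:
f = 2Ω sin φ = 2 × 7.29×10⁻⁵ × sin 26° = 6.39×10⁻⁵ s⁻¹
Wind speed in SI: 50.5 knots = 26.0 m/s
Geostrophic balance rearranged: |∂P/∂n| = f ρ V_g
|∂P/∂n| = 6.39×10⁻⁵ × 0.934 × 26.0 = 1.55×10⁻³ Pa/m
Isobar spacing: Δn = ΔP/|∂P/∂n| = 500 Pa / 1.55×10⁻³ Pa/m = 322399 m ≈ 320 km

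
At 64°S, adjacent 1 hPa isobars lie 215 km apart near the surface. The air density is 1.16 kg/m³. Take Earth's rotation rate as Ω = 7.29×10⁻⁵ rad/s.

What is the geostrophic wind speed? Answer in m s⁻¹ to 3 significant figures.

Coriolis parameter at 64°S:
f = 2Ω sin φ = 2 × 7.29×10⁻⁵ × sin 64° = 1.31×10⁻⁴ s⁻¹
Pressure gradient: |∂P/∂n| = 100 Pa / 215000 m = 4.65×10⁻⁴ Pa/m
Geostrophic balance (pressure-gradient force = Coriolis force):
V_g = (1/(fρ)) |∂P/∂n| = 4.65×10⁻⁴ / (1.31×10⁻⁴ × 1.16) = 3.06 m/s

3.06 m s⁻¹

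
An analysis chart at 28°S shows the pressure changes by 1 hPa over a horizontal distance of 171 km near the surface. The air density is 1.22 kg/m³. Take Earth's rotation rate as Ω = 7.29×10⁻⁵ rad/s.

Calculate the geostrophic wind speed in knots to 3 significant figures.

Coriolis parameter at 28°S:
f = 2Ω sin φ = 2 × 7.29×10⁻⁵ × sin 28° = 6.84×10⁻⁵ s⁻¹
Pressure gradient: |∂P/∂n| = 100 Pa / 171000 m = 5.85×10⁻⁴ Pa/m
Geostrophic balance (pressure-gradient force = Coriolis force):
V_g = (1/(fρ)) |∂P/∂n| = 5.85×10⁻⁴ / (6.84×10⁻⁵ × 1.22) = 7.00 m/s
Converting: 7.00 m/s × 1.944 = 13.6 knots

13.6 knots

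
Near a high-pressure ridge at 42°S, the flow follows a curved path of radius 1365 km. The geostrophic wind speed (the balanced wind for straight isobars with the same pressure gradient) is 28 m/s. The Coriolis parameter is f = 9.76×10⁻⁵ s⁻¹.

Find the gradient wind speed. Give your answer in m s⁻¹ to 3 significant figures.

Around a high, pressure-gradient force acts outward with centrifugal, so Coriolis balances both:
fV = (1/ρ)|∂P/∂n| + V²/R  →  V² − fR·V + fR·V_g = 0
With fR = 9.76×10⁻⁵ × 1365×10³ m = 133 m/s:
V = [fR − √((fR)² − 4 fR V_g)]/2 = [133 − √(133² − 4×133×28)]/2 = 40 m/s
Supergeostrophic (V > V_g = 28 m/s), as expected around a high.

40.0 m s⁻¹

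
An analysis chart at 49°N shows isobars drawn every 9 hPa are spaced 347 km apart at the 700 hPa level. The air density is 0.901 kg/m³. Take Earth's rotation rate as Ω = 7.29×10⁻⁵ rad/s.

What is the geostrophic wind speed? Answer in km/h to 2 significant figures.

94 km/h

Coriolis parameter at 49°N:
f = 2Ω sin φ = 2 × 7.29×10⁻⁵ × sin 49° = 1.10×10⁻⁴ s⁻¹
Pressure gradient: |∂P/∂n| = 900 Pa / 347000 m = 2.59×10⁻³ Pa/m
Geostrophic balance (pressure-gradient force = Coriolis force):
V_g = (1/(fρ)) |∂P/∂n| = 2.59×10⁻³ / (1.10×10⁻⁴ × 0.901) = 26.2 m/s
Converting: 26.2 m/s × 3.6 = 94 km/h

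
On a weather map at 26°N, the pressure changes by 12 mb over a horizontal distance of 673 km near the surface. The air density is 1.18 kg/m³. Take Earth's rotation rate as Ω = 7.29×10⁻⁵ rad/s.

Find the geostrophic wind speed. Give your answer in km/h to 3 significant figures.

85.1 km/h

Coriolis parameter at 26°N:
f = 2Ω sin φ = 2 × 7.29×10⁻⁵ × sin 26° = 6.39×10⁻⁵ s⁻¹
Pressure gradient: |∂P/∂n| = 1200 Pa / 673000 m = 1.78×10⁻³ Pa/m
Geostrophic balance (pressure-gradient force = Coriolis force):
V_g = (1/(fρ)) |∂P/∂n| = 1.78×10⁻³ / (6.39×10⁻⁵ × 1.18) = 23.6 m/s
Converting: 23.6 m/s × 3.6 = 85.1 km/h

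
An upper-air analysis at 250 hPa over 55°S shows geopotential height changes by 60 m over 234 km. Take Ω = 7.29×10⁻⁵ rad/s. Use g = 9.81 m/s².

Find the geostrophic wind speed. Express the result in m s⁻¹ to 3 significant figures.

Coriolis parameter at 55°S:
f = 2Ω sin φ = 2 × 7.29×10⁻⁵ × sin 55° = 1.19×10⁻⁴ s⁻¹
Height gradient: |∂Z/∂n| = 60 m / 234000 m = 2.56×10⁻⁴
On a pressure surface, geostrophic balance gives V_g = (g/f)|∂Z/∂n|:
V_g = 9.81 × 2.56×10⁻⁴ / 1.19×10⁻⁴ = 21.1 m/s

21.1 m s⁻¹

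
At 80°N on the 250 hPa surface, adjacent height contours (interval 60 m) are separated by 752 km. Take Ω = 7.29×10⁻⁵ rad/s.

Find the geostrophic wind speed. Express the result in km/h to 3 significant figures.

Coriolis parameter at 80°N:
f = 2Ω sin φ = 2 × 7.29×10⁻⁵ × sin 80° = 1.44×10⁻⁴ s⁻¹
Height gradient: |∂Z/∂n| = 60 m / 752000 m = 7.98×10⁻⁵
On a pressure surface, geostrophic balance gives V_g = (g/f)|∂Z/∂n|:
V_g = 9.81 × 7.98×10⁻⁵ / 1.44×10⁻⁴ = 5.45 m/s
Converting: 5.45 m/s × 3.6 = 19.6 km/h

19.6 km/h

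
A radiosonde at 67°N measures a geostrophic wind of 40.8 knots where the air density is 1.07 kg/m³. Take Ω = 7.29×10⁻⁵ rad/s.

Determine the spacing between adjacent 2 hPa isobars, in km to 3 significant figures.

Coriolis parameter at 67°N:
f = 2Ω sin φ = 2 × 7.29×10⁻⁵ × sin 67° = 1.34×10⁻⁴ s⁻¹
Wind speed in SI: 40.8 knots = 21.0 m/s
Geostrophic balance rearranged: |∂P/∂n| = f ρ V_g
|∂P/∂n| = 1.34×10⁻⁴ × 1.07 × 21.0 = 3.01×10⁻³ Pa/m
Isobar spacing: Δn = ΔP/|∂P/∂n| = 200 Pa / 3.01×10⁻³ Pa/m = 66354 m ≈ 66.4 km

66.4 km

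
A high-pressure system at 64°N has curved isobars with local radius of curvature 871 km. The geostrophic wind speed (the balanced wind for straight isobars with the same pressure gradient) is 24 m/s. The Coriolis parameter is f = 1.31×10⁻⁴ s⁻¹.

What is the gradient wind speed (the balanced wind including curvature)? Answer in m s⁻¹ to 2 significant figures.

34 m s⁻¹

Around a high, pressure-gradient force acts outward with centrifugal, so Coriolis balances both:
fV = (1/ρ)|∂P/∂n| + V²/R  →  V² − fR·V + fR·V_g = 0
With fR = 1.31×10⁻⁴ × 871×10³ m = 114 m/s:
V = [fR − √((fR)² − 4 fR V_g)]/2 = [114 − √(114² − 4×114×24)]/2 = 34.3 m/s
Supergeostrophic (V > V_g = 24 m/s), as expected around a high.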